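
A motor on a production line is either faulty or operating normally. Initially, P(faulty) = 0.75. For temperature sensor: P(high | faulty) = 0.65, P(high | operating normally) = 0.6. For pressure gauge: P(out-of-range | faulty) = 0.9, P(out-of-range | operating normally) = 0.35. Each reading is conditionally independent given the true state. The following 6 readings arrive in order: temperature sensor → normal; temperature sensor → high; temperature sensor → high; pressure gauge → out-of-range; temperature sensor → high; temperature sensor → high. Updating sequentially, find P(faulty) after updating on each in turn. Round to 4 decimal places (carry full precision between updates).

After temperature sensor='normal': P(faulty) = 0.35·0.7500 / (0.35·0.7500 + 0.4·0.2500) ≈ 0.7241
After temperature sensor='high': P(faulty) = 0.65·0.7241 / (0.65·0.7241 + 0.6·0.2759) ≈ 0.7398
After temperature sensor='high': P(faulty) = 0.65·0.7398 / (0.65·0.7398 + 0.6·0.2602) ≈ 0.7549
After pressure gauge='out-of-range': P(faulty) = 0.9·0.7549 / (0.9·0.7549 + 0.35·0.2451) ≈ 0.8879
After temperature sensor='high': P(faulty) = 0.65·0.8879 / (0.65·0.8879 + 0.6·0.1121) ≈ 0.8956
After temperature sensor='high': P(faulty) = 0.65·0.8956 / (0.65·0.8956 + 0.6·0.1044) ≈ 0.9029

0.9029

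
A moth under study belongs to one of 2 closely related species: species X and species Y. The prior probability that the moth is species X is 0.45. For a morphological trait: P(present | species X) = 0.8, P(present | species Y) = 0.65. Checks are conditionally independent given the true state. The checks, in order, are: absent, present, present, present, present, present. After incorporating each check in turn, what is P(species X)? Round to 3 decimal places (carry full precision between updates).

0.569

After 'absent': P(species X) = 0.2·0.4500 / (0.2·0.4500 + 0.35·0.5500) ≈ 0.3186
After 'present': P(species X) = 0.8·0.3186 / (0.8·0.3186 + 0.65·0.6814) ≈ 0.3653
After 'present': P(species X) = 0.8·0.3653 / (0.8·0.3653 + 0.65·0.6347) ≈ 0.4146
After 'present': P(species X) = 0.8·0.4146 / (0.8·0.4146 + 0.65·0.5854) ≈ 0.4657
After 'present': P(species X) = 0.8·0.4657 / (0.8·0.4657 + 0.65·0.5343) ≈ 0.5176
After 'present': P(species X) = 0.8·0.5176 / (0.8·0.5176 + 0.65·0.4824) ≈ 0.5690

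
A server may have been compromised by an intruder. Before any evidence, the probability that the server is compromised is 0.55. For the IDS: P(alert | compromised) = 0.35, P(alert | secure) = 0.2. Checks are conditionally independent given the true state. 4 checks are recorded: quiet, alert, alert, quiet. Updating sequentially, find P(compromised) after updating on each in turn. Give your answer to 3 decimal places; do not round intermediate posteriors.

Apply Bayes' rule sequentially, carrying P(compromised) forward.
After 'quiet': P(compromised) = 0.65·0.5500 / (0.65·0.5500 + 0.8·0.4500) ≈ 0.4983
After 'alert': P(compromised) = 0.35·0.4983 / (0.35·0.4983 + 0.2·0.5017) ≈ 0.6347
After 'alert': P(compromised) = 0.35·0.6347 / (0.35·0.6347 + 0.2·0.3653) ≈ 0.7526
After 'quiet': P(compromised) = 0.65·0.7526 / (0.65·0.7526 + 0.8·0.2474) ≈ 0.7119

0.712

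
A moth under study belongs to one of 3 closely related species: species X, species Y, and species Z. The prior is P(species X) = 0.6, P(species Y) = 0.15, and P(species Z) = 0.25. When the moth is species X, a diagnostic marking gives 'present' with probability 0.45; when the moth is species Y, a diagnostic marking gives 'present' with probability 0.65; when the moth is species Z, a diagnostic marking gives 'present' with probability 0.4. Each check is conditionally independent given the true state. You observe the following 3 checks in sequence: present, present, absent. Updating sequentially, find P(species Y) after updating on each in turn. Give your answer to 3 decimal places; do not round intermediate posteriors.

After 'present': normaliser = 0.45·0.6000 + 0.65·0.1500 + 0.4·0.2500; P(species X) ≈ 0.5775, P(species Y) ≈ 0.2086, P(species Z) ≈ 0.2139
After 'present': normaliser = 0.45·0.5775 + 0.65·0.2086 + 0.4·0.2139; P(species X) ≈ 0.5403, P(species Y) ≈ 0.2818, P(species Z) ≈ 0.1779
After 'absent': normaliser = 0.55·0.5403 + 0.35·0.2818 + 0.6·0.1779; P(species X) ≈ 0.5913, P(species Y) ≈ 0.1963, P(species Z) ≈ 0.2124

0.196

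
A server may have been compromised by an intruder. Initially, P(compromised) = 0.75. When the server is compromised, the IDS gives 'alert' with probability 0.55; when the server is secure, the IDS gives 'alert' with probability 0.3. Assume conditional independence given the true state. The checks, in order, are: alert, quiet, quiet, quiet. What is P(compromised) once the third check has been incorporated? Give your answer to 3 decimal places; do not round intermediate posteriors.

0.694

After 'alert': P(compromised) = 0.55·0.7500 / (0.55·0.7500 + 0.3·0.2500) ≈ 0.8462
After 'quiet': P(compromised) = 0.45·0.8462 / (0.45·0.8462 + 0.7·0.1538) ≈ 0.7795
After 'quiet': P(compromised) = 0.45·0.7795 / (0.45·0.7795 + 0.7·0.2205) ≈ 0.6945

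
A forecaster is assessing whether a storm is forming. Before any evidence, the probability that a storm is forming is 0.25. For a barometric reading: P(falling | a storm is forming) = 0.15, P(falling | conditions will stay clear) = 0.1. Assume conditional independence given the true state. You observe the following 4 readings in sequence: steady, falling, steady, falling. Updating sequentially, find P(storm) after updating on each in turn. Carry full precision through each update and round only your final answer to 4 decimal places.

0.4008

Apply Bayes' rule sequentially, carrying P(storm) forward.
After 'steady': P(storm) = 0.85·0.2500 / (0.85·0.2500 + 0.9·0.7500) ≈ 0.2394
After 'falling': P(storm) = 0.15·0.2394 / (0.15·0.2394 + 0.1·0.7606) ≈ 0.3208
After 'steady': P(storm) = 0.85·0.3208 / (0.85·0.3208 + 0.9·0.6792) ≈ 0.3084
After 'falling': P(storm) = 0.15·0.3084 / (0.15·0.3084 + 0.1·0.6916) ≈ 0.4008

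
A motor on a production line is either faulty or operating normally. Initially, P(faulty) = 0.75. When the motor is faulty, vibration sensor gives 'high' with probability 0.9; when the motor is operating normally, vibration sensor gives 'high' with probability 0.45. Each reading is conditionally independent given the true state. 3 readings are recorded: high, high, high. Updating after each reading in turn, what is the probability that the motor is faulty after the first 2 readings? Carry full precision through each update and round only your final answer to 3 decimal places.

After 'high': P(faulty) = 0.9·0.7500 / (0.9·0.7500 + 0.45·0.2500) ≈ 0.8571
After 'high': P(faulty) = 0.9·0.8571 / (0.9·0.8571 + 0.45·0.1429) ≈ 0.9231

0.923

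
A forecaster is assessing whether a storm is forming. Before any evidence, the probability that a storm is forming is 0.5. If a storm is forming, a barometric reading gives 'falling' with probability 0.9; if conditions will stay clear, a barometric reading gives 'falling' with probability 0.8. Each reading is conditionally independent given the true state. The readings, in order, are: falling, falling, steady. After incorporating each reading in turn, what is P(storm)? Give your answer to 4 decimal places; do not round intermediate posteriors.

After 'falling': P(storm) = 0.9·0.5000 / (0.9·0.5000 + 0.8·0.5000) ≈ 0.5294
After 'falling': P(storm) = 0.9·0.5294 / (0.9·0.5294 + 0.8·0.4706) ≈ 0.5586
After 'steady': P(storm) = 0.1·0.5586 / (0.1·0.5586 + 0.2·0.4414) ≈ 0.3876

0.3876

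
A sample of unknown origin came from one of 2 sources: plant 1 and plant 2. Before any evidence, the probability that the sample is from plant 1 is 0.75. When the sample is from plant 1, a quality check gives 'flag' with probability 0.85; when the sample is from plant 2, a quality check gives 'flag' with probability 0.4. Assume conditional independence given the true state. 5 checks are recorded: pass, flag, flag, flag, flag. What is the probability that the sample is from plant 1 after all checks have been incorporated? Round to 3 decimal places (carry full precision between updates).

0.939

Each posterior becomes the prior for the next update.
After 'pass': P(plant 1) = 0.15·0.7500 / (0.15·0.7500 + 0.6·0.2500) ≈ 0.4286
After 'flag': P(plant 1) = 0.85·0.4286 / (0.85·0.4286 + 0.4·0.5714) ≈ 0.6145
After 'flag': P(plant 1) = 0.85·0.6145 / (0.85·0.6145 + 0.4·0.3855) ≈ 0.7720
After 'flag': P(plant 1) = 0.85·0.7720 / (0.85·0.7720 + 0.4·0.2280) ≈ 0.8780
After 'flag': P(plant 1) = 0.85·0.8780 / (0.85·0.8780 + 0.4·0.1220) ≈ 0.9386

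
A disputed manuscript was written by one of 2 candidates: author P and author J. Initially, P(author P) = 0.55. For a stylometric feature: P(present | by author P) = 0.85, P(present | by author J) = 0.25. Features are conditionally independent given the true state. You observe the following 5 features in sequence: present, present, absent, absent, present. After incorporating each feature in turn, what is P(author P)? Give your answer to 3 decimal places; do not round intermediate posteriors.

After 'present': P(author P) = 0.85·0.5500 / (0.85·0.5500 + 0.25·0.4500) ≈ 0.8060
After 'present': P(author P) = 0.85·0.8060 / (0.85·0.8060 + 0.25·0.1940) ≈ 0.9339
After 'absent': P(author P) = 0.15·0.9339 / (0.15·0.9339 + 0.75·0.0661) ≈ 0.7386
After 'absent': P(author P) = 0.15·0.7386 / (0.15·0.7386 + 0.75·0.2614) ≈ 0.3611
After 'present': P(author P) = 0.85·0.3611 / (0.85·0.3611 + 0.25·0.6389) ≈ 0.6577

0.658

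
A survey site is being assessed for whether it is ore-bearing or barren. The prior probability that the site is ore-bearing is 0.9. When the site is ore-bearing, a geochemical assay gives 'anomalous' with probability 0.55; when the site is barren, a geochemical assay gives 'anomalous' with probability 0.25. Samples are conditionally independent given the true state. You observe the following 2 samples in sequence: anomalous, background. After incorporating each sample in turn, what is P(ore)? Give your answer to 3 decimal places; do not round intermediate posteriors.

0.922

Each posterior becomes the prior for the next update.
After 'anomalous': P(ore) = 0.55·0.9000 / (0.55·0.9000 + 0.25·0.1000) ≈ 0.9519
After 'background': P(ore) = 0.45·0.9519 / (0.45·0.9519 + 0.75·0.0481) ≈ 0.9224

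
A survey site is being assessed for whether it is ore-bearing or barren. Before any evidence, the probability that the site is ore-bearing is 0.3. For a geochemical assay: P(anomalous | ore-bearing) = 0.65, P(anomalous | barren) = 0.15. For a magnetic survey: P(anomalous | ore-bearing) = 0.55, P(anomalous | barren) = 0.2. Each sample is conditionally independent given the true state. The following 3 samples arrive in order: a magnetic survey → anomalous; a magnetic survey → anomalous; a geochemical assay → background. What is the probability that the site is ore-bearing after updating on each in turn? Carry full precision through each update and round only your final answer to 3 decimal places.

Each posterior becomes the prior for the next update.
After a magnetic survey='anomalous': P(ore) = 0.55·0.3000 / (0.55·0.3000 + 0.2·0.7000) ≈ 0.5410
After a magnetic survey='anomalous': P(ore) = 0.55·0.5410 / (0.55·0.5410 + 0.2·0.4590) ≈ 0.7642
After a geochemical assay='background': P(ore) = 0.35·0.7642 / (0.35·0.7642 + 0.85·0.2358) ≈ 0.5717

0.572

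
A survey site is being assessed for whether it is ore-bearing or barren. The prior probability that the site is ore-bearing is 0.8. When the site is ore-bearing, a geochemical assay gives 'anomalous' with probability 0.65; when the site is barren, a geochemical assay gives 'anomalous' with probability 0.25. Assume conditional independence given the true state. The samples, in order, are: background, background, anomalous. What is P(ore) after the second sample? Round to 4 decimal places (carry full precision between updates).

0.4656

After 'background': P(ore) = 0.35·0.8000 / (0.35·0.8000 + 0.75·0.2000) ≈ 0.6512
After 'background': P(ore) = 0.35·0.6512 / (0.35·0.6512 + 0.75·0.3488) ≈ 0.4656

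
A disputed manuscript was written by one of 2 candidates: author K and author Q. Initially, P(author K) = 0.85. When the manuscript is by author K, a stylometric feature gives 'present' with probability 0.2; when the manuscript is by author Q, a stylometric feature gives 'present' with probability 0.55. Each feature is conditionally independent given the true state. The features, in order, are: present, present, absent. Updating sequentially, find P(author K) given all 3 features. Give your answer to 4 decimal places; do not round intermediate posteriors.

0.5712

After 'present': P(author K) = 0.2·0.8500 / (0.2·0.8500 + 0.55·0.1500) ≈ 0.6733
After 'present': P(author K) = 0.2·0.6733 / (0.2·0.6733 + 0.55·0.3267) ≈ 0.4283
After 'absent': P(author K) = 0.8·0.4283 / (0.8·0.4283 + 0.45·0.5717) ≈ 0.5712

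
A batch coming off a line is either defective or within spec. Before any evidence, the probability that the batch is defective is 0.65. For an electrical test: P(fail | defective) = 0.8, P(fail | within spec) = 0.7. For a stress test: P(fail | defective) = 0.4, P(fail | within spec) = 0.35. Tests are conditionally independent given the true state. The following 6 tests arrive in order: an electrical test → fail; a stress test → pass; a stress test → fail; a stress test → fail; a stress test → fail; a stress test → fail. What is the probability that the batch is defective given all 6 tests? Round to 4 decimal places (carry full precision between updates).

Each posterior becomes the prior for the next update.
After an electrical test='fail': P(defective) = 0.8·0.6500 / (0.8·0.6500 + 0.7·0.3500) ≈ 0.6797
After a stress test='pass': P(defective) = 0.6·0.6797 / (0.6·0.6797 + 0.65·0.3203) ≈ 0.6621
After a stress test='fail': P(defective) = 0.4·0.6621 / (0.4·0.6621 + 0.35·0.3379) ≈ 0.6913
After a stress test='fail': P(defective) = 0.4·0.6913 / (0.4·0.6913 + 0.35·0.3087) ≈ 0.7190
After a stress test='fail': P(defective) = 0.4·0.7190 / (0.4·0.7190 + 0.35·0.2810) ≈ 0.7452
After a stress test='fail': P(defective) = 0.4·0.7452 / (0.4·0.7452 + 0.35·0.2548) ≈ 0.7697

0.7697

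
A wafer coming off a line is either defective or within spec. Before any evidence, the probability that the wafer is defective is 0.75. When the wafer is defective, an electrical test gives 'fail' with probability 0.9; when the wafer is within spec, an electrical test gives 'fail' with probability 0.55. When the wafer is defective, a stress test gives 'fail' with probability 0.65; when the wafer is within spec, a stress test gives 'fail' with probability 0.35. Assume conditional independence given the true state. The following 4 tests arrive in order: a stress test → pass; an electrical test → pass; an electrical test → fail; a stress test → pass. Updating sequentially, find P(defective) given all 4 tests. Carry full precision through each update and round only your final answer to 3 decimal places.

After a stress test='pass': P(defective) = 0.35·0.7500 / (0.35·0.7500 + 0.65·0.2500) ≈ 0.6176
After an electrical test='pass': P(defective) = 0.1·0.6176 / (0.1·0.6176 + 0.45·0.3824) ≈ 0.2642
After an electrical test='fail': P(defective) = 0.9·0.2642 / (0.9·0.2642 + 0.55·0.7358) ≈ 0.3700
After a stress test='pass': P(defective) = 0.35·0.3700 / (0.35·0.3700 + 0.65·0.6300) ≈ 0.2403

0.240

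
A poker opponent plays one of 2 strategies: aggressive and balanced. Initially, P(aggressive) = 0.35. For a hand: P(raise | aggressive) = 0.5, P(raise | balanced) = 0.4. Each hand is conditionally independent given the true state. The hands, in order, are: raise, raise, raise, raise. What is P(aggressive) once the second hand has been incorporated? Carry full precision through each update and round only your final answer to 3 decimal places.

After 'raise': P(aggressive) = 0.5·0.3500 / (0.5·0.3500 + 0.4·0.6500) ≈ 0.4023
After 'raise': P(aggressive) = 0.5·0.4023 / (0.5·0.4023 + 0.4·0.5977) ≈ 0.4569

0.457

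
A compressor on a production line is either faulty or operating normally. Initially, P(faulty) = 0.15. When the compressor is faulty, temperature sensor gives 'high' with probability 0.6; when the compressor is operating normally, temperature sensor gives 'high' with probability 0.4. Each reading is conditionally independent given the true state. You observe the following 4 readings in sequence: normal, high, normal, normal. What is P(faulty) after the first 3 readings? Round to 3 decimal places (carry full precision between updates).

0.105

Each posterior becomes the prior for the next update.
After 'normal': P(faulty) = 0.4·0.1500 / (0.4·0.1500 + 0.6·0.8500) ≈ 0.1053
After 'high': P(faulty) = 0.6·0.1053 / (0.6·0.1053 + 0.4·0.8947) ≈ 0.1500
After 'normal': P(faulty) = 0.4·0.1500 / (0.4·0.1500 + 0.6·0.8500) ≈ 0.1053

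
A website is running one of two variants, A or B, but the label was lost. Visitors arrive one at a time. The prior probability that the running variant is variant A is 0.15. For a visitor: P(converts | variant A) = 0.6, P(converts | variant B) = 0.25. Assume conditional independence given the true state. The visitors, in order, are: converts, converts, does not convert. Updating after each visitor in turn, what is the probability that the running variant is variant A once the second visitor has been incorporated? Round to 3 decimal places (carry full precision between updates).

0.504

After 'converts': P(A) = 0.6·0.1500 / (0.6·0.1500 + 0.25·0.8500) ≈ 0.2975
After 'converts': P(A) = 0.6·0.2975 / (0.6·0.2975 + 0.25·0.7025) ≈ 0.5041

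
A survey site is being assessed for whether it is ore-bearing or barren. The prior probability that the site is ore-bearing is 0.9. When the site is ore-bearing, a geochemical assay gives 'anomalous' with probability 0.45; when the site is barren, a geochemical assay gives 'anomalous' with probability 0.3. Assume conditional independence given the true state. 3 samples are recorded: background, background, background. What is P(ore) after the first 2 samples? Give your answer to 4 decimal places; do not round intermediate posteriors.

0.8475

After 'background': P(ore) = 0.55·0.9000 / (0.55·0.9000 + 0.7·0.1000) ≈ 0.8761
After 'background': P(ore) = 0.55·0.8761 / (0.55·0.8761 + 0.7·0.1239) ≈ 0.8475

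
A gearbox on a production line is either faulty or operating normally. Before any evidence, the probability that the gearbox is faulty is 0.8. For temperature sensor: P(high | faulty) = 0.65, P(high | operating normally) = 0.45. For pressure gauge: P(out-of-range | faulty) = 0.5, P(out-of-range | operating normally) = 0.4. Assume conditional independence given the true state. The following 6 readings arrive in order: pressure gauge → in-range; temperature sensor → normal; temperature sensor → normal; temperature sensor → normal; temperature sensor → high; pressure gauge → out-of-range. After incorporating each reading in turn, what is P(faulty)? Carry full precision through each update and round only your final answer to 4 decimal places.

Apply Bayes' rule sequentially, carrying P(faulty) forward.
After pressure gauge='in-range': P(faulty) = 0.5·0.8000 / (0.5·0.8000 + 0.6·0.2000) ≈ 0.7692
After temperature sensor='normal': P(faulty) = 0.35·0.7692 / (0.35·0.7692 + 0.55·0.2308) ≈ 0.6796
After temperature sensor='normal': P(faulty) = 0.35·0.6796 / (0.35·0.6796 + 0.55·0.3204) ≈ 0.5744
After temperature sensor='normal': P(faulty) = 0.35·0.5744 / (0.35·0.5744 + 0.55·0.4256) ≈ 0.4621
After temperature sensor='high': P(faulty) = 0.65·0.4621 / (0.65·0.4621 + 0.45·0.5379) ≈ 0.5537
After pressure gauge='out-of-range': P(faulty) = 0.5·0.5537 / (0.5·0.5537 + 0.4·0.4463) ≈ 0.6080

0.6080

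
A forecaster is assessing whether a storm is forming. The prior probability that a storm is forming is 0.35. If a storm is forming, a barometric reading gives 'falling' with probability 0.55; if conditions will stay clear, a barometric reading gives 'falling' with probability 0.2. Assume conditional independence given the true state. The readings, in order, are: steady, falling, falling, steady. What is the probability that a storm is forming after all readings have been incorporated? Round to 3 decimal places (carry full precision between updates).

0.563

After 'steady': P(storm) = 0.45·0.3500 / (0.45·0.3500 + 0.8·0.6500) ≈ 0.2325
After 'falling': P(storm) = 0.55·0.2325 / (0.55·0.2325 + 0.2·0.7675) ≈ 0.4544
After 'falling': P(storm) = 0.55·0.4544 / (0.55·0.4544 + 0.2·0.5456) ≈ 0.6961
After 'steady': P(storm) = 0.45·0.6961 / (0.45·0.6961 + 0.8·0.3039) ≈ 0.5630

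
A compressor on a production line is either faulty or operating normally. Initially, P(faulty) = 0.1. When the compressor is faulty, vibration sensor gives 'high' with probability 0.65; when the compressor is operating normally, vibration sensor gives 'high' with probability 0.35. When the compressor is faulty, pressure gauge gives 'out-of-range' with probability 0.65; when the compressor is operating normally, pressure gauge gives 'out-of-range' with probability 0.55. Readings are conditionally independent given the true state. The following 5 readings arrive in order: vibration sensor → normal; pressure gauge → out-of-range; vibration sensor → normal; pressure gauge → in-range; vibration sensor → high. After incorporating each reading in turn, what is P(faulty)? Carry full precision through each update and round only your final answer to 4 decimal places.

Apply Bayes' rule sequentially, carrying P(faulty) forward.
After vibration sensor='normal': P(faulty) = 0.35·0.1000 / (0.35·0.1000 + 0.65·0.9000) ≈ 0.0565
After pressure gauge='out-of-range': P(faulty) = 0.65·0.0565 / (0.65·0.0565 + 0.55·0.9435) ≈ 0.0660
After vibration sensor='normal': P(faulty) = 0.35·0.0660 / (0.35·0.0660 + 0.65·0.9340) ≈ 0.0367
After pressure gauge='in-range': P(faulty) = 0.35·0.0367 / (0.35·0.0367 + 0.45·0.9633) ≈ 0.0288
After vibration sensor='high': P(faulty) = 0.65·0.0288 / (0.65·0.0288 + 0.35·0.9712) ≈ 0.0521

0.0521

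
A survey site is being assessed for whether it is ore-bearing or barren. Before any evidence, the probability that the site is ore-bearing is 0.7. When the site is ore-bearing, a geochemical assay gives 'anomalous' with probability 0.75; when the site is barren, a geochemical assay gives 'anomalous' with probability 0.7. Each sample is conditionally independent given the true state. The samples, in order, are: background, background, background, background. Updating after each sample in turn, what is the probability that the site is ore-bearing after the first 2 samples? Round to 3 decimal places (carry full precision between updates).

0.618

Apply Bayes' rule sequentially, carrying P(ore) forward.
After 'background': P(ore) = 0.25·0.7000 / (0.25·0.7000 + 0.3·0.3000) ≈ 0.6604
After 'background': P(ore) = 0.25·0.6604 / (0.25·0.6604 + 0.3·0.3396) ≈ 0.6184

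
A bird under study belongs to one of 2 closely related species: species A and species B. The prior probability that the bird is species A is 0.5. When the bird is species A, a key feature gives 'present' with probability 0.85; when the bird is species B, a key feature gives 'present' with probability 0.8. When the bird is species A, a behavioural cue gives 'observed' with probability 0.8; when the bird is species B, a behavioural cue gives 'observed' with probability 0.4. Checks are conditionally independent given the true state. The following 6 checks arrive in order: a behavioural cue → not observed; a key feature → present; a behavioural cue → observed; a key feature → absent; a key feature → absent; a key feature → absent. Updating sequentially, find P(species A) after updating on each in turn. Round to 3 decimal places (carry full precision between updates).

0.230

Apply Bayes' rule sequentially, carrying P(species A) forward.
After a behavioural cue='not observed': P(species A) = 0.2·0.5000 / (0.2·0.5000 + 0.6·0.5000) ≈ 0.2500
After a key feature='present': P(species A) = 0.85·0.2500 / (0.85·0.2500 + 0.8·0.7500) ≈ 0.2615
After a behavioural cue='observed': P(species A) = 0.8·0.2615 / (0.8·0.2615 + 0.4·0.7385) ≈ 0.4146
After a key feature='absent': P(species A) = 0.15·0.4146 / (0.15·0.4146 + 0.2·0.5854) ≈ 0.3469
After a key feature='absent': P(species A) = 0.15·0.3469 / (0.15·0.3469 + 0.2·0.6531) ≈ 0.2849
After a key feature='absent': P(species A) = 0.15·0.2849 / (0.15·0.2849 + 0.2·0.7151) ≈ 0.2301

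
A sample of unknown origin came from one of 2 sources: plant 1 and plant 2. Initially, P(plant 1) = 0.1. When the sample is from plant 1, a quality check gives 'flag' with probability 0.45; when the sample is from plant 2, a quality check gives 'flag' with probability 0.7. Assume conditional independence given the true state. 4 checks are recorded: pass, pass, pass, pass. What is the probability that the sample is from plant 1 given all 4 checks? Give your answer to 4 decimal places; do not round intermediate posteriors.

0.5566

Apply Bayes' rule sequentially, carrying P(plant 1) forward.
After 'pass': P(plant 1) = 0.55·0.1000 / (0.55·0.1000 + 0.3·0.9000) ≈ 0.1692
After 'pass': P(plant 1) = 0.55·0.1692 / (0.55·0.1692 + 0.3·0.8308) ≈ 0.2719
After 'pass': P(plant 1) = 0.55·0.2719 / (0.55·0.2719 + 0.3·0.7281) ≈ 0.4064
After 'pass': P(plant 1) = 0.55·0.4064 / (0.55·0.4064 + 0.3·0.5936) ≈ 0.5566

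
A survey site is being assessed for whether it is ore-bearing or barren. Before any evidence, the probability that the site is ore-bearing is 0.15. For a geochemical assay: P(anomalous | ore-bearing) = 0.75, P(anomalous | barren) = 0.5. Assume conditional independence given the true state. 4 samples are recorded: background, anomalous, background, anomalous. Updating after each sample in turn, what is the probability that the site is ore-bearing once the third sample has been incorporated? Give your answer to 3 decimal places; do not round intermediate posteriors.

0.062

Apply Bayes' rule sequentially, carrying P(ore) forward.
After 'background': P(ore) = 0.25·0.1500 / (0.25·0.1500 + 0.5·0.8500) ≈ 0.0811
After 'anomalous': P(ore) = 0.75·0.0811 / (0.75·0.0811 + 0.5·0.9189) ≈ 0.1169
After 'background': P(ore) = 0.25·0.1169 / (0.25·0.1169 + 0.5·0.8831) ≈ 0.0621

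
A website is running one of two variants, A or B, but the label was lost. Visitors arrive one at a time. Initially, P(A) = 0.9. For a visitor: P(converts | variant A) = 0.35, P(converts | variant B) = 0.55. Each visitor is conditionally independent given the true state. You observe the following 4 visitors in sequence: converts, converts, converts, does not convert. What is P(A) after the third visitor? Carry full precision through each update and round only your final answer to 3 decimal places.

0.699

After 'converts': P(A) = 0.35·0.9000 / (0.35·0.9000 + 0.55·0.1000) ≈ 0.8514
After 'converts': P(A) = 0.35·0.8514 / (0.35·0.8514 + 0.55·0.1486) ≈ 0.7847
After 'converts': P(A) = 0.35·0.7847 / (0.35·0.7847 + 0.55·0.2153) ≈ 0.6987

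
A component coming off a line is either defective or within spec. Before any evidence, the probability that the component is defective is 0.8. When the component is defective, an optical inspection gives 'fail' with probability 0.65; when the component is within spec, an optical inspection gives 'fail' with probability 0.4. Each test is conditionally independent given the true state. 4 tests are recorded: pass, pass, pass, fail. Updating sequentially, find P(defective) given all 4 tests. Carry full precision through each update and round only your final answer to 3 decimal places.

0.563

After 'pass': P(defective) = 0.35·0.8000 / (0.35·0.8000 + 0.6·0.2000) ≈ 0.7000
After 'pass': P(defective) = 0.35·0.7000 / (0.35·0.7000 + 0.6·0.3000) ≈ 0.5765
After 'pass': P(defective) = 0.35·0.5765 / (0.35·0.5765 + 0.6·0.4235) ≈ 0.4426
After 'fail': P(defective) = 0.65·0.4426 / (0.65·0.4426 + 0.4·0.5574) ≈ 0.5634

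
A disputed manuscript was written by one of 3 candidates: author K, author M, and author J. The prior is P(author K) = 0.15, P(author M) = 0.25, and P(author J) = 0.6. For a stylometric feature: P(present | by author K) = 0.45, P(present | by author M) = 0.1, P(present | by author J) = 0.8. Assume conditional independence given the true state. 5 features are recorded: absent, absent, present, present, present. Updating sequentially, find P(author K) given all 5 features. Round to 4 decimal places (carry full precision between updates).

After 'absent': normaliser = 0.55·0.1500 + 0.9·0.2500 + 0.2·0.6000; P(author K) ≈ 0.1930, P(author M) ≈ 0.5263, P(author J) ≈ 0.2807
After 'absent': normaliser = 0.55·0.1930 + 0.9·0.5263 + 0.2·0.2807; P(author K) ≈ 0.1669, P(author M) ≈ 0.7448, P(author J) ≈ 0.0883
After 'present': normaliser = 0.45·0.1669 + 0.1·0.7448 + 0.8·0.0883; P(author K) ≈ 0.3411, P(author M) ≈ 0.3382, P(author J) ≈ 0.3207
After 'present': normaliser = 0.45·0.3411 + 0.1·0.3382 + 0.8·0.3207; P(author K) ≈ 0.3458, P(author M) ≈ 0.0762, P(author J) ≈ 0.5780
After 'present': normaliser = 0.45·0.3458 + 0.1·0.0762 + 0.8·0.5780; P(author K) ≈ 0.2487, P(author M) ≈ 0.0122, P(author J) ≈ 0.7391

0.2487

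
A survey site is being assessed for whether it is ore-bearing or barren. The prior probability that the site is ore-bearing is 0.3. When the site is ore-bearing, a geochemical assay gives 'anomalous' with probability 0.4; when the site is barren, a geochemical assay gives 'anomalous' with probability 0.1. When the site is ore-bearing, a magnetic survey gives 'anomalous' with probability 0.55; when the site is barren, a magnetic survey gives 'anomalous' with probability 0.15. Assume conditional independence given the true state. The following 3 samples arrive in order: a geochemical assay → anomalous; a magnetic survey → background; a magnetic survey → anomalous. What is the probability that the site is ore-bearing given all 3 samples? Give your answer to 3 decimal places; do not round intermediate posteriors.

0.769

After a geochemical assay='anomalous': P(ore) = 0.4·0.3000 / (0.4·0.3000 + 0.1·0.7000) ≈ 0.6316
After a magnetic survey='background': P(ore) = 0.45·0.6316 / (0.45·0.6316 + 0.85·0.3684) ≈ 0.4758
After a magnetic survey='anomalous': P(ore) = 0.55·0.4758 / (0.55·0.4758 + 0.15·0.5242) ≈ 0.7689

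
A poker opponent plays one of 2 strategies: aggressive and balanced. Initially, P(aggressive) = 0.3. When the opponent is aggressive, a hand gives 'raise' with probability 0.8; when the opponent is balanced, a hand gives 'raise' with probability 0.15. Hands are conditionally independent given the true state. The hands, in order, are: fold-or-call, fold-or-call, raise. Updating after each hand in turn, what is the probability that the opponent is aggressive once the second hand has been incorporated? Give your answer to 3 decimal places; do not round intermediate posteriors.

0.023

After 'fold-or-call': P(aggressive) = 0.2·0.3000 / (0.2·0.3000 + 0.85·0.7000) ≈ 0.0916
After 'fold-or-call': P(aggressive) = 0.2·0.0916 / (0.2·0.0916 + 0.85·0.9084) ≈ 0.0232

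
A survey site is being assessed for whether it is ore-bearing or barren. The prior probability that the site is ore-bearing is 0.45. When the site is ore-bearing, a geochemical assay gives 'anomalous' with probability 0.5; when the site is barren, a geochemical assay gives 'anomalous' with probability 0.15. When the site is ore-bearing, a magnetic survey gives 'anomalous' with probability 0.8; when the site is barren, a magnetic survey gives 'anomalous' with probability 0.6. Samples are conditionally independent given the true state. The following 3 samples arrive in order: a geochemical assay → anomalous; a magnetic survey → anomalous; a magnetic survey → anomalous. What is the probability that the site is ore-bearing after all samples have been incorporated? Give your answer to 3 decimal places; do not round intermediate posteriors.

0.829

Each posterior becomes the prior for the next update.
After a geochemical assay='anomalous': P(ore) = 0.5·0.4500 / (0.5·0.4500 + 0.15·0.5500) ≈ 0.7317
After a magnetic survey='anomalous': P(ore) = 0.8·0.7317 / (0.8·0.7317 + 0.6·0.2683) ≈ 0.7843
After a magnetic survey='anomalous': P(ore) = 0.8·0.7843 / (0.8·0.7843 + 0.6·0.2157) ≈ 0.8290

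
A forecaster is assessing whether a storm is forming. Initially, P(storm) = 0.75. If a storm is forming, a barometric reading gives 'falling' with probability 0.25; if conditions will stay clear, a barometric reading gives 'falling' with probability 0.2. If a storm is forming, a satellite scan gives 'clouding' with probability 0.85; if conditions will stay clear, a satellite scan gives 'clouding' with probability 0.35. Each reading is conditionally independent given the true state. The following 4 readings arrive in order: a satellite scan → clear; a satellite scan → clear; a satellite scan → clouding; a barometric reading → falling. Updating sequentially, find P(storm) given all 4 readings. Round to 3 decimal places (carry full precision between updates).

0.327

After a satellite scan='clear': P(storm) = 0.15·0.7500 / (0.15·0.7500 + 0.65·0.2500) ≈ 0.4091
After a satellite scan='clear': P(storm) = 0.15·0.4091 / (0.15·0.4091 + 0.65·0.5909) ≈ 0.1378
After a satellite scan='clouding': P(storm) = 0.85·0.1378 / (0.85·0.1378 + 0.35·0.8622) ≈ 0.2795
After a barometric reading='falling': P(storm) = 0.25·0.2795 / (0.25·0.2795 + 0.2·0.7205) ≈ 0.3266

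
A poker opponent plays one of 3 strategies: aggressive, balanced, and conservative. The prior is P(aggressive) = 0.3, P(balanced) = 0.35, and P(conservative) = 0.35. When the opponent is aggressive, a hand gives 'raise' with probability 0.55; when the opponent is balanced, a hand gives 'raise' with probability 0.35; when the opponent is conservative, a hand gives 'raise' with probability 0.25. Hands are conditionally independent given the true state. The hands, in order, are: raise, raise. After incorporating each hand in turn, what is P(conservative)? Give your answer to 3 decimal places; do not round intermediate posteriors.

After 'raise': normaliser = 0.55·0.3000 + 0.35·0.3500 + 0.25·0.3500; P(aggressive) ≈ 0.4400, P(balanced) ≈ 0.3267, P(conservative) ≈ 0.2333
After 'raise': normaliser = 0.55·0.4400 + 0.35·0.3267 + 0.25·0.2333; P(aggressive) ≈ 0.5836, P(balanced) ≈ 0.2757, P(conservative) ≈ 0.1407

0.141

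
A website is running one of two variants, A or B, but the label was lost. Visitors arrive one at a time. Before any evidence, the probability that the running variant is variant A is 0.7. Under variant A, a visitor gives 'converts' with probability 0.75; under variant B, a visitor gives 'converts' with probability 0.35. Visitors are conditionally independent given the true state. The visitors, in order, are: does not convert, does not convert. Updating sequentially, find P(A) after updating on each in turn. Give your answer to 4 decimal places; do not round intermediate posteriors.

0.2566

After 'does not convert': P(A) = 0.25·0.7000 / (0.25·0.7000 + 0.65·0.3000) ≈ 0.4730
After 'does not convert': P(A) = 0.25·0.4730 / (0.25·0.4730 + 0.65·0.5270) ≈ 0.2566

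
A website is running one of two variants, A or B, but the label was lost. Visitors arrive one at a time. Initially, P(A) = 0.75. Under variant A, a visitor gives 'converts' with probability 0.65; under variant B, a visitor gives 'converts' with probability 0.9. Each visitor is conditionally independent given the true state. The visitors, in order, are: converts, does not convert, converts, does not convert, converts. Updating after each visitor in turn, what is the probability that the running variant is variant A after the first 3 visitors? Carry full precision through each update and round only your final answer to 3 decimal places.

0.846

Apply Bayes' rule sequentially, carrying P(A) forward.
After 'converts': P(A) = 0.65·0.7500 / (0.65·0.7500 + 0.9·0.2500) ≈ 0.6842
After 'does not convert': P(A) = 0.35·0.6842 / (0.35·0.6842 + 0.1·0.3158) ≈ 0.8835
After 'converts': P(A) = 0.65·0.8835 / (0.65·0.8835 + 0.9·0.1165) ≈ 0.8456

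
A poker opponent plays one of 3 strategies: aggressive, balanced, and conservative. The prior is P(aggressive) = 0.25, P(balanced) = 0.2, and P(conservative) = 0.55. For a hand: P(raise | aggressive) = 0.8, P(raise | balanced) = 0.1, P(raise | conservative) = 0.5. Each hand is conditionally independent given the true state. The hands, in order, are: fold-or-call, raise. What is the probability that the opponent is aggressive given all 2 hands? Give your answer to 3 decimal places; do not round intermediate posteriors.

0.205

After 'fold-or-call': normaliser = 0.2·0.2500 + 0.9·0.2000 + 0.5·0.5500; P(aggressive) ≈ 0.0990, P(balanced) ≈ 0.3564, P(conservative) ≈ 0.5446
After 'raise': normaliser = 0.8·0.0990 + 0.1·0.3564 + 0.5·0.5446; P(aggressive) ≈ 0.2046, P(balanced) ≈ 0.0921, P(conservative) ≈ 0.7033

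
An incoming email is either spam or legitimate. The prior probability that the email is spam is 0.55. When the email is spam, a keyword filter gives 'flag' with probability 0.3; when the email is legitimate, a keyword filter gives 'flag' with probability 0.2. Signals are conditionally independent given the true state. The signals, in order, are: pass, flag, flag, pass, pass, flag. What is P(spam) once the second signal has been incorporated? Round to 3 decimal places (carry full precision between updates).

0.616

After 'pass': P(spam) = 0.7·0.5500 / (0.7·0.5500 + 0.8·0.4500) ≈ 0.5168
After 'flag': P(spam) = 0.3·0.5168 / (0.3·0.5168 + 0.2·0.4832) ≈ 0.6160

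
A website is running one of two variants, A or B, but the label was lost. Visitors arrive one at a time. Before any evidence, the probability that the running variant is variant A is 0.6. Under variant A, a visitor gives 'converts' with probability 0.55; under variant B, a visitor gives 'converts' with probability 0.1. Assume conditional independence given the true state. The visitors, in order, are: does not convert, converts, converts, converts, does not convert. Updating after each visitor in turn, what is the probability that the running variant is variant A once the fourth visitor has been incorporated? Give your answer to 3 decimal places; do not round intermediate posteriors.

0.992

After 'does not convert': P(A) = 0.45·0.6000 / (0.45·0.6000 + 0.9·0.4000) ≈ 0.4286
After 'converts': P(A) = 0.55·0.4286 / (0.55·0.4286 + 0.1·0.5714) ≈ 0.8049
After 'converts': P(A) = 0.55·0.8049 / (0.55·0.8049 + 0.1·0.1951) ≈ 0.9578
After 'converts': P(A) = 0.55·0.9578 / (0.55·0.9578 + 0.1·0.0422) ≈ 0.9920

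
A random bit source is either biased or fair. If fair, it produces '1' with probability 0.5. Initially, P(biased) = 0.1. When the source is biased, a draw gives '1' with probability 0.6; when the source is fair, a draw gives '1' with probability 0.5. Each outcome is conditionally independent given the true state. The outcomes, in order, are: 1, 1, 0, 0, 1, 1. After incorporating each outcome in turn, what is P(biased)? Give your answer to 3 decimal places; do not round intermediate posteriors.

0.129

After '1': P(biased) = 0.6·0.1000 / (0.6·0.1000 + 0.5·0.9000) ≈ 0.1176
After '1': P(biased) = 0.6·0.1176 / (0.6·0.1176 + 0.5·0.8824) ≈ 0.1379
After '0': P(biased) = 0.4·0.1379 / (0.4·0.1379 + 0.5·0.8621) ≈ 0.1135
After '0': P(biased) = 0.4·0.1135 / (0.4·0.1135 + 0.5·0.8865) ≈ 0.0929
After '1': P(biased) = 0.6·0.0929 / (0.6·0.0929 + 0.5·0.9071) ≈ 0.1094
After '1': P(biased) = 0.6·0.1094 / (0.6·0.1094 + 0.5·0.8906) ≈ 0.1285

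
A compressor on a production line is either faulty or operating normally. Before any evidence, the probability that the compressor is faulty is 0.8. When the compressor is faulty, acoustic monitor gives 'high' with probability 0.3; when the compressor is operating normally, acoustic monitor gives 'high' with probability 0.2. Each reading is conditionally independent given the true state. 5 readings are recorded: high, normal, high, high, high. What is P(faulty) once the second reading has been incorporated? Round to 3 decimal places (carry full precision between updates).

Each posterior becomes the prior for the next update.
After 'high': P(faulty) = 0.3·0.8000 / (0.3·0.8000 + 0.2·0.2000) ≈ 0.8571
After 'normal': P(faulty) = 0.7·0.8571 / (0.7·0.8571 + 0.8·0.1429) ≈ 0.8400

0.840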